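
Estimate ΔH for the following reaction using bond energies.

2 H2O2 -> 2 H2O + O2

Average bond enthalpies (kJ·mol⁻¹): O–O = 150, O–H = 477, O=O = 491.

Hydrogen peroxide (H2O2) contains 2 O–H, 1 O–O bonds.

ΔH ≈ −191 kJ

Bonds broken (reactants):
  O–H: 4 × 477 = 1908
  O–O: 2 × 150 = 300
  Σ(broken) = 2208 kJ
Bonds formed (products):
  O–H: 4 × 477 = 1908
  O=O: 1 × 491 = 491
  Σ(formed) = 2399 kJ
ΔH = Σ(broken) − Σ(formed) = 2208 − 2399 = −191 kJ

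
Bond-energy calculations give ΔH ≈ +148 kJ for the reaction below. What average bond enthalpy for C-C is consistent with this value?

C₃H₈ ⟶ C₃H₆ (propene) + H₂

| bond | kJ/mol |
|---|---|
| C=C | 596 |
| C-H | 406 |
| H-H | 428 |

Let D be the C-C bond energy.
Σ(broken) = 2×D + 8×406 = 3248 + 2D
Σ(formed) = 1×D + 6×406 + 1×596 + 1×428 = 3460 + D
ΔH = Σ(broken) − Σ(formed) = (3248 + 2D) − (3460 + D) = −212 + D
Setting this equal to +148 kJ gives D = 360 kJ/mol.

D(C-C) ≈ 360 kJ/mol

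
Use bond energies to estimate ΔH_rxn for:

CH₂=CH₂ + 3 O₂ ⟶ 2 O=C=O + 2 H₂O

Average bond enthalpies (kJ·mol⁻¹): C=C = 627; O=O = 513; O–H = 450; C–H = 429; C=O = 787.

Bonds broken (reactants):
  C–H: 4 × 429 = 1716
  C=C: 1 × 627 = 627
  O=O: 3 × 513 = 1539
  Σ(broken) = 3882 kJ
Bonds formed (products):
  C=O: 4 × 787 = 3148
  O–H: 4 × 450 = 1800
  Σ(formed) = 4948 kJ
ΔH = Σ(broken) − Σ(formed) = 3882 − 4948 = −1066 kJ

ΔH ≈ −1066 kJ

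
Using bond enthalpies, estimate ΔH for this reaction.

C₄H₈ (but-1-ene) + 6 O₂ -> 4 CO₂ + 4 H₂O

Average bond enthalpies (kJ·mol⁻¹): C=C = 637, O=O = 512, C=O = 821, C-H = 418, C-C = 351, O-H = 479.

ΔH ≈ −2645 kJ

Bonds broken (reactants):
  C-C: 2 × 351 = 702
  C-H: 8 × 418 = 3344
  C=C: 1 × 637 = 637
  O=O: 6 × 512 = 3072
  Σ(broken) = 7755 kJ
Bonds formed (products):
  C=O: 8 × 821 = 6568
  O-H: 8 × 479 = 3832
  Σ(formed) = 10400 kJ
ΔH = Σ(broken) − Σ(formed) = 7755 − 10400 = −2645 kJ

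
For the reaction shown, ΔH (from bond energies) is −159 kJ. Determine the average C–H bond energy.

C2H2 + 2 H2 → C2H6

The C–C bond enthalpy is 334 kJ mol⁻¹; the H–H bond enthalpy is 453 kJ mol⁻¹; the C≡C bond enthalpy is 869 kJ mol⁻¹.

Let D be the C–H bond energy.
Σ(broken) = 1×869 + 2×D + 2×453 = 1775 + 2D
Σ(formed) = 1×334 + 6×D = 334 + 6D
ΔH = Σ(broken) − Σ(formed) = (1775 + 2D) − (334 + 6D) = +1441 − 4D
Setting this equal to −159 kJ gives 4D = 1600, so D = 400 kJ/mol.

D(C–H) ≈ 400 kJ/mol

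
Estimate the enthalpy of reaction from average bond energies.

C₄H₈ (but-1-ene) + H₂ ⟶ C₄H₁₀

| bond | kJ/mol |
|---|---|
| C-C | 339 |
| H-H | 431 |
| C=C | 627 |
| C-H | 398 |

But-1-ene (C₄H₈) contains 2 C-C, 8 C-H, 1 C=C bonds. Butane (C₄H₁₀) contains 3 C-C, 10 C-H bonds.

ΔH ≈ −77 kJ

Bonds broken (reactants):
  C-C: 2 × 339 = 678
  C-H: 8 × 398 = 3184
  C=C: 1 × 627 = 627
  H-H: 1 × 431 = 431
  Σ(broken) = 4920 kJ
Bonds formed (products):
  C-C: 3 × 339 = 1017
  C-H: 10 × 398 = 3980
  Σ(formed) = 4997 kJ
ΔH = Σ(broken) − Σ(formed) = 4920 − 4997 = −77 kJ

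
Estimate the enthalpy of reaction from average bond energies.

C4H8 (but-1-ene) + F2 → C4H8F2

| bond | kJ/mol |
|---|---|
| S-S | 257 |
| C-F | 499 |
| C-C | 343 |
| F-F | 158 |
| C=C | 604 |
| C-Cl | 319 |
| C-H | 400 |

Bonds broken (reactants):
  C-C: 2 × 343 = 686
  C-H: 8 × 400 = 3200
  C=C: 1 × 604 = 604
  F-F: 1 × 158 = 158
  Σ(broken) = 4648 kJ
Bonds formed (products):
  C-C: 3 × 343 = 1029
  C-F: 2 × 499 = 998
  C-H: 8 × 400 = 3200
  Σ(formed) = 5227 kJ
ΔH = Σ(broken) − Σ(formed) = 4648 − 5227 = −579 kJ

ΔH ≈ −579 kJ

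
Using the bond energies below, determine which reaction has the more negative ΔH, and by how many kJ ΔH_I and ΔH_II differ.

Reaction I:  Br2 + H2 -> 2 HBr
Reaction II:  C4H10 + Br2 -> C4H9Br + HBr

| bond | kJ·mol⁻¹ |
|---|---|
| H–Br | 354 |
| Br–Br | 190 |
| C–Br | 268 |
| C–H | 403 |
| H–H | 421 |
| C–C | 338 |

Reaction I:
  Bonds broken (reactants):
    Br–Br: 1 × 190 = 190
    H–H: 1 × 421 = 421
    Σ(broken) = 611 kJ
  Bonds formed (products):
    H–Br: 2 × 354 = 708
    Σ(formed) = 708 kJ
  ΔH_I = 611 − 708 = −97 kJ
Reaction II:
  Bonds broken (reactants):
    Br–Br: 1 × 190 = 190
    C–C: 3 × 338 = 1014
    C–H: 10 × 403 = 4030
    Σ(broken) = 5234 kJ
  Bonds formed (products):
    C–Br: 1 × 268 = 268
    C–C: 3 × 338 = 1014
    C–H: 9 × 403 = 3627
    H–Br: 1 × 354 = 354
    Σ(formed) = 5263 kJ
  ΔH_II = 5234 − 5263 = −29 kJ
ΔH_I − ΔH_II = −68 kJ, so reaction I has the more negative ΔH; |ΔH_I − ΔH_II| = 68 kJ.

Reaction I, by 68 kJ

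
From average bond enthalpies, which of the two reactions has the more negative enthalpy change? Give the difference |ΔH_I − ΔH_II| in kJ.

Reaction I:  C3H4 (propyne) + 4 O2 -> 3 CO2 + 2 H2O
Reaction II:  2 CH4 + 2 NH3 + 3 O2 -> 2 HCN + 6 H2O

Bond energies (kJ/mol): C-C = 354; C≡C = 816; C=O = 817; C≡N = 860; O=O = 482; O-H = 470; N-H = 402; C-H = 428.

Reaction I:
  Bonds broken (reactants):
    C≡C: 1 × 816 = 816
    C-C: 1 × 354 = 354
    C-H: 4 × 428 = 1712
    O=O: 4 × 482 = 1928
    Σ(broken) = 4810 kJ
  Bonds formed (products):
    C=O: 6 × 817 = 4902
    O-H: 4 × 470 = 1880
    Σ(formed) = 6782 kJ
  ΔH_I = 4810 − 6782 = −1972 kJ
Reaction II:
  Bonds broken (reactants):
    C-H: 8 × 428 = 3424
    N-H: 6 × 402 = 2412
    O=O: 3 × 482 = 1446
    Σ(broken) = 7282 kJ
  Bonds formed (products):
    C≡N: 2 × 860 = 1720
    C-H: 2 × 428 = 856
    O-H: 12 × 470 = 5640
    Σ(formed) = 8216 kJ
  ΔH_II = 7282 − 8216 = −934 kJ
ΔH_I − ΔH_II = −1038 kJ, so reaction I has the more negative ΔH; |ΔH_I − ΔH_II| = 1038 kJ.

Reaction I, by 1038 kJ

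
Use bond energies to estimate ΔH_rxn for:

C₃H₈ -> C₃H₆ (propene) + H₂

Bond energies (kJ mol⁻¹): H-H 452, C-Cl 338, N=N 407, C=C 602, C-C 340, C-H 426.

Bonds broken (reactants):
  C-C: 2 × 340 = 680
  C-H: 8 × 426 = 3408
  Σ(broken) = 4088 kJ
Bonds formed (products):
  C-C: 1 × 340 = 340
  C-H: 6 × 426 = 2556
  C=C: 1 × 602 = 602
  H-H: 1 × 452 = 452
  Σ(formed) = 3950 kJ
ΔH = Σ(broken) − Σ(formed) = 4088 − 3950 = +138 kJ

ΔH ≈ +138 kJ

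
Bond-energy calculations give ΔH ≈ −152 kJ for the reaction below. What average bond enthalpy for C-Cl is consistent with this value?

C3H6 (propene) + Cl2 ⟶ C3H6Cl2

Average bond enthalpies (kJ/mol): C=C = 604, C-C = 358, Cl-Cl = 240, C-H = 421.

D(C-Cl) ≈ 319 kJ/mol

Let D be the C-Cl bond energy.
Σ(broken) = 1×358 + 6×421 + 1×604 + 1×240 = 3728
Σ(formed) = 2×358 + 2×D + 6×421 = 3242 + 2D
ΔH = Σ(broken) − Σ(formed) = (3728) − (3242 + 2D) = +486 − 2D
Setting this equal to −152 kJ gives 2D = 638, so D = 319 kJ/mol.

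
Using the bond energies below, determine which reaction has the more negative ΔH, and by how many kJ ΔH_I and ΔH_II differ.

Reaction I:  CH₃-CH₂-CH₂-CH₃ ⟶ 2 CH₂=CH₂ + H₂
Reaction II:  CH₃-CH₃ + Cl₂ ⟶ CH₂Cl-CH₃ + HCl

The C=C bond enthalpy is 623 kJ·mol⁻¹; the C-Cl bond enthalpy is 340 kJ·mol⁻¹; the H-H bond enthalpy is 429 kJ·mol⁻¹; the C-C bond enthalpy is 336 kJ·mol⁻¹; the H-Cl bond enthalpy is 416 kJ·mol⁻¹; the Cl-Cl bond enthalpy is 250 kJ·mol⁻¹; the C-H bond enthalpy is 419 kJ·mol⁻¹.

Reaction II, by 258 kJ

Reaction I:
  Bonds broken (reactants):
    C-C: 3 × 336 = 1008
    C-H: 10 × 419 = 4190
    Σ(broken) = 5198 kJ
  Bonds formed (products):
    C-H: 8 × 419 = 3352
    C=C: 2 × 623 = 1246
    H-H: 1 × 429 = 429
    Σ(formed) = 5027 kJ
  ΔH_I = 5198 − 5027 = +171 kJ
Reaction II:
  Bonds broken (reactants):
    C-C: 1 × 336 = 336
    C-H: 6 × 419 = 2514
    Cl-Cl: 1 × 250 = 250
    Σ(broken) = 3100 kJ
  Bonds formed (products):
    C-C: 1 × 336 = 336
    C-Cl: 1 × 340 = 340
    C-H: 5 × 419 = 2095
    H-Cl: 1 × 416 = 416
    Σ(formed) = 3187 kJ
  ΔH_II = 3100 − 3187 = −87 kJ
ΔH_I − ΔH_II = +258 kJ, so reaction II has the more negative ΔH; |ΔH_I − ΔH_II| = 258 kJ.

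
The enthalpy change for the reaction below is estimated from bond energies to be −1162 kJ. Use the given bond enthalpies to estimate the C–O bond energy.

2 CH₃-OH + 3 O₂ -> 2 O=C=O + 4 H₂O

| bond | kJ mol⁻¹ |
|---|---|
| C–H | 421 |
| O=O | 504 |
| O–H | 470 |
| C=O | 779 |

D(C–O) ≈ 368 kJ/mol

Let D be the C–O bond energy.
Σ(broken) = 6×421 + 2×D + 2×470 + 3×504 = 4978 + 2D
Σ(formed) = 4×779 + 8×470 = 6876
ΔH = Σ(broken) − Σ(formed) = (4978 + 2D) − (6876) = −1898 + 2D
Setting this equal to −1162 kJ gives 2D = 736, so D = 368 kJ/mol.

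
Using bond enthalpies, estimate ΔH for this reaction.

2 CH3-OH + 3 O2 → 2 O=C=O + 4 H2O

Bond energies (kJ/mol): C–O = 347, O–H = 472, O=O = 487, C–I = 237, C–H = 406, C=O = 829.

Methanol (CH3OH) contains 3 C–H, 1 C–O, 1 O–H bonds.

Bonds broken (reactants):
  C–H: 6 × 406 = 2436
  C–O: 2 × 347 = 694
  O–H: 2 × 472 = 944
  O=O: 3 × 487 = 1461
  Σ(broken) = 5535 kJ
Bonds formed (products):
  C=O: 4 × 829 = 3316
  O–H: 8 × 472 = 3776
  Σ(formed) = 7092 kJ
ΔH = Σ(broken) − Σ(formed) = 5535 − 7092 = −1557 kJ

ΔH ≈ −1557 kJ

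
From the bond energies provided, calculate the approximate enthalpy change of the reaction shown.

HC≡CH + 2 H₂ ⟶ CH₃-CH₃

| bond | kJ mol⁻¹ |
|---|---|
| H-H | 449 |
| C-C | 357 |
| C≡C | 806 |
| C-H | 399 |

Bonds broken (reactants):
  C≡C: 1 × 806 = 806
  C-H: 2 × 399 = 798
  H-H: 2 × 449 = 898
  Σ(broken) = 2502 kJ
Bonds formed (products):
  C-C: 1 × 357 = 357
  C-H: 6 × 399 = 2394
  Σ(formed) = 2751 kJ
ΔH = Σ(broken) − Σ(formed) = 2502 − 2751 = −249 kJ

ΔH ≈ −249 kJ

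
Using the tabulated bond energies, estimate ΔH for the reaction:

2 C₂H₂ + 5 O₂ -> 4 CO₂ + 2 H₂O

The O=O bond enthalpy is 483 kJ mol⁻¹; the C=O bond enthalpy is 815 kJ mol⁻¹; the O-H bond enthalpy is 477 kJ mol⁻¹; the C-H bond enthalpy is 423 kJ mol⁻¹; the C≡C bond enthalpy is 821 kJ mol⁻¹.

ΔH ≈ −2679 kJ

Bonds broken (reactants):
  C≡C: 2 × 821 = 1642
  C-H: 4 × 423 = 1692
  O=O: 5 × 483 = 2415
  Σ(broken) = 5749 kJ
Bonds formed (products):
  C=O: 8 × 815 = 6520
  O-H: 4 × 477 = 1908
  Σ(formed) = 8428 kJ
ΔH = Σ(broken) − Σ(formed) = 5749 − 8428 = −2679 kJ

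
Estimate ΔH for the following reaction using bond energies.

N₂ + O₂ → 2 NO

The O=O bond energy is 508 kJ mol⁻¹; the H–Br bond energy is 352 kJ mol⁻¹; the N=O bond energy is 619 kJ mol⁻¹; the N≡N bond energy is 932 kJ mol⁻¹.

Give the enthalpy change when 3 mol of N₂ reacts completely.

Bonds broken (reactants):
  N≡N: 1 × 932 = 932
  O=O: 1 × 508 = 508
  Σ(broken) = 1440 kJ
Bonds formed (products):
  N=O: 2 × 619 = 1238
  Σ(formed) = 1238 kJ
ΔH = Σ(broken) − Σ(formed) = 1440 − 1238 = +202 kJ
For 3× the reaction as written: 3 × (+202) = +606 kJ

ΔH = +606 kJ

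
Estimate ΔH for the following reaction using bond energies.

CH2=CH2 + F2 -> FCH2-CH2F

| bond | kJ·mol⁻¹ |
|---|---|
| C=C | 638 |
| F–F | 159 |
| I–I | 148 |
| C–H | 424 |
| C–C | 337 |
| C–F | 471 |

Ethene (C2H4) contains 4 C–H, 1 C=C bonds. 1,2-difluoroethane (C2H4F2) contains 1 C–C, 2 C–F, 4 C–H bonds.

Bonds broken (reactants):
  C–H: 4 × 424 = 1696
  C=C: 1 × 638 = 638
  F–F: 1 × 159 = 159
  Σ(broken) = 2493 kJ
Bonds formed (products):
  C–C: 1 × 337 = 337
  C–F: 2 × 471 = 942
  C–H: 4 × 424 = 1696
  Σ(formed) = 2975 kJ
ΔH = Σ(broken) − Σ(formed) = 2493 − 2975 = −482 kJ

ΔH ≈ −482 kJ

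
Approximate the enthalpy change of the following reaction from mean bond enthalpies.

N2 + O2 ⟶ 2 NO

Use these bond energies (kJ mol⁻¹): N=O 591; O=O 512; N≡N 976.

ΔH ≈ +306 kJ

Bonds broken (reactants):
  N≡N: 1 × 976 = 976
  O=O: 1 × 512 = 512
  Σ(broken) = 1488 kJ
Bonds formed (products):
  N=O: 2 × 591 = 1182
  Σ(formed) = 1182 kJ
ΔH = Σ(broken) − Σ(formed) = 1488 − 1182 = +306 kJ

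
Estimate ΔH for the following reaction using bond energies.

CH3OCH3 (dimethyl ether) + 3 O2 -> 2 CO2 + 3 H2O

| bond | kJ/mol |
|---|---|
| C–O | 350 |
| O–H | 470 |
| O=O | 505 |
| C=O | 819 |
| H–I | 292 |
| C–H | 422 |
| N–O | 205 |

ΔH ≈ −1349 kJ

Bonds broken (reactants):
  C–H: 6 × 422 = 2532
  C–O: 2 × 350 = 700
  O=O: 3 × 505 = 1515
  Σ(broken) = 4747 kJ
Bonds formed (products):
  C=O: 4 × 819 = 3276
  O–H: 6 × 470 = 2820
  Σ(formed) = 6096 kJ
ΔH = Σ(broken) − Σ(formed) = 4747 − 6096 = −1349 kJ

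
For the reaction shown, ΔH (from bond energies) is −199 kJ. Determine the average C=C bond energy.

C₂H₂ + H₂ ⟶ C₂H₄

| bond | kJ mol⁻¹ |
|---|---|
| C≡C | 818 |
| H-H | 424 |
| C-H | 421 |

D(C=C) ≈ 599 kJ/mol

Let D be the C=C bond energy.
Σ(broken) = 1×818 + 2×421 + 1×424 = 2084
Σ(formed) = 4×421 + 1×D = 1684 + D
ΔH = Σ(broken) − Σ(formed) = (2084) − (1684 + D) = +400 − D
Setting this equal to −199 kJ gives D = 599 kJ/mol.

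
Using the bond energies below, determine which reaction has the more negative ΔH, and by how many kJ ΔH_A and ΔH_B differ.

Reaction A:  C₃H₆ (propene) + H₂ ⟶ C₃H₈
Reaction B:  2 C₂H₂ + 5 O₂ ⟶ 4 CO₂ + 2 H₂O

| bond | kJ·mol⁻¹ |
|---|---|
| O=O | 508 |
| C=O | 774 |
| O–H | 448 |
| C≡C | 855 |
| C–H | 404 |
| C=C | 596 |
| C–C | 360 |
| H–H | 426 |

Reaction A:
  Bonds broken (reactants):
    C–C: 1 × 360 = 360
    C–H: 6 × 404 = 2424
    C=C: 1 × 596 = 596
    H–H: 1 × 426 = 426
    Σ(broken) = 3806 kJ
  Bonds formed (products):
    C–C: 2 × 360 = 720
    C–H: 8 × 404 = 3232
    Σ(formed) = 3952 kJ
  ΔH_A = 3806 − 3952 = −146 kJ
Reaction B:
  Bonds broken (reactants):
    C≡C: 2 × 855 = 1710
    C–H: 4 × 404 = 1616
    O=O: 5 × 508 = 2540
    Σ(broken) = 5866 kJ
  Bonds formed (products):
    C=O: 8 × 774 = 6192
    O–H: 4 × 448 = 1792
    Σ(formed) = 7984 kJ
  ΔH_B = 5866 − 7984 = −2118 kJ
ΔH_A − ΔH_B = +1972 kJ, so reaction B has the more negative ΔH; |ΔH_A − ΔH_B| = 1972 kJ.

Reaction B, by 1972 kJ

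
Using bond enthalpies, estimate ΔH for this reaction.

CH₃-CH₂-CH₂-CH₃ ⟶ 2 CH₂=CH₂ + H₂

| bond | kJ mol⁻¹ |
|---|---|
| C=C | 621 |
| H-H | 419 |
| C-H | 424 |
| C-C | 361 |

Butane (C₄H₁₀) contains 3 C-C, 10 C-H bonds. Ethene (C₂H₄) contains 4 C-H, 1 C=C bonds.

ΔH ≈ +270 kJ

Bonds broken (reactants):
  C-C: 3 × 361 = 1083
  C-H: 10 × 424 = 4240
  Σ(broken) = 5323 kJ
Bonds formed (products):
  C-H: 8 × 424 = 3392
  C=C: 2 × 621 = 1242
  H-H: 1 × 419 = 419
  Σ(formed) = 5053 kJ
ΔH = Σ(broken) − Σ(formed) = 5323 − 5053 = +270 kJ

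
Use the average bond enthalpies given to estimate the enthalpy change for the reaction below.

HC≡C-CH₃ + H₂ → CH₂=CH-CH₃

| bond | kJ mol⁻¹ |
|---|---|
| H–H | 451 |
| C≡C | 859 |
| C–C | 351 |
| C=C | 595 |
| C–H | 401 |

Bonds broken (reactants):
  C≡C: 1 × 859 = 859
  C–C: 1 × 351 = 351
  C–H: 4 × 401 = 1604
  H–H: 1 × 451 = 451
  Σ(broken) = 3265 kJ
Bonds formed (products):
  C–C: 1 × 351 = 351
  C–H: 6 × 401 = 2406
  C=C: 1 × 595 = 595
  Σ(formed) = 3352 kJ
ΔH = Σ(broken) − Σ(formed) = 3265 − 3352 = −87 kJ

ΔH ≈ −87 kJ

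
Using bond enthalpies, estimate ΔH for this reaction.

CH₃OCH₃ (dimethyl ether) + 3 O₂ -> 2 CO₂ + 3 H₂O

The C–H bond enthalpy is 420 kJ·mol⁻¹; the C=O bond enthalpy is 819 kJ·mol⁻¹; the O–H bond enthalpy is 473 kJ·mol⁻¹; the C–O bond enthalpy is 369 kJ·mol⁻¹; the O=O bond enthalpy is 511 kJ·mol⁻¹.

ΔH ≈ −1323 kJ

Bonds broken (reactants):
  C–H: 6 × 420 = 2520
  C–O: 2 × 369 = 738
  O=O: 3 × 511 = 1533
  Σ(broken) = 4791 kJ
Bonds formed (products):
  C=O: 4 × 819 = 3276
  O–H: 6 × 473 = 2838
  Σ(formed) = 6114 kJ
ΔH = Σ(broken) − Σ(formed) = 4791 − 6114 = −1323 kJ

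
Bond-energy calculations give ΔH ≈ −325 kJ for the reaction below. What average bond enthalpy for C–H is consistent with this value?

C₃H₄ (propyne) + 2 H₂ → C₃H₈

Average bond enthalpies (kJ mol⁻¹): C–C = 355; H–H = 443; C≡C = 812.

D(C–H) ≈ 417 kJ/mol

Let D be the C–H bond energy.
Σ(broken) = 1×812 + 1×355 + 4×D + 2×443 = 2053 + 4D
Σ(formed) = 2×355 + 8×D = 710 + 8D
ΔH = Σ(broken) − Σ(formed) = (2053 + 4D) − (710 + 8D) = +1343 − 4D
Setting this equal to −325 kJ gives 4D = 1668, so D = 417 kJ/mol.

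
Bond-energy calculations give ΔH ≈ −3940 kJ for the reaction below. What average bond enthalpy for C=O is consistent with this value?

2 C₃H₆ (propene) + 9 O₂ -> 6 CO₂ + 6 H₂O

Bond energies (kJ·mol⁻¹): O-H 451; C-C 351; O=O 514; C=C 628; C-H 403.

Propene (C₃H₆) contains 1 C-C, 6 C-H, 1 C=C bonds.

Let D be the C=O bond energy.
Σ(broken) = 2×351 + 12×403 + 2×628 + 9×514 = 11420
Σ(formed) = 12×D + 12×451 = 5412 + 12D
ΔH = Σ(broken) − Σ(formed) = (11420) − (5412 + 12D) = +6008 − 12D
Setting this equal to −3940 kJ gives 12D = 9948, so D = 829 kJ/mol.

D(C=O) ≈ 829 kJ/mol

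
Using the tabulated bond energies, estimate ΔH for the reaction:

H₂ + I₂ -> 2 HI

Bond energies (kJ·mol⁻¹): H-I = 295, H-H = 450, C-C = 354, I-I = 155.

Bonds broken (reactants):
  H-H: 1 × 450 = 450
  I-I: 1 × 155 = 155
  Σ(broken) = 605 kJ
Bonds formed (products):
  H-I: 2 × 295 = 590
  Σ(formed) = 590 kJ
ΔH = Σ(broken) − Σ(formed) = 605 − 590 = +15 kJ

ΔH ≈ +15 kJ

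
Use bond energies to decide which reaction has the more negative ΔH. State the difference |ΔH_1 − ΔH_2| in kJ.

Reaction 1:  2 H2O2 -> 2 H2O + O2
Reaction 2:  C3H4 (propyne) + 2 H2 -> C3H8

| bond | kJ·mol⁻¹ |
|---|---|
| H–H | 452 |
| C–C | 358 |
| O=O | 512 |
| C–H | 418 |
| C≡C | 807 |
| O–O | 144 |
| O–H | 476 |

Reaction 2, by 95 kJ

Reaction 1:
  Bonds broken (reactants):
    O–H: 4 × 476 = 1904
    O–O: 2 × 144 = 288
    Σ(broken) = 2192 kJ
  Bonds formed (products):
    O–H: 4 × 476 = 1904
    O=O: 1 × 512 = 512
    Σ(formed) = 2416 kJ
  ΔH_1 = 2192 − 2416 = −224 kJ
Reaction 2:
  Bonds broken (reactants):
    C≡C: 1 × 807 = 807
    C–C: 1 × 358 = 358
    C–H: 4 × 418 = 1672
    H–H: 2 × 452 = 904
    Σ(broken) = 3741 kJ
  Bonds formed (products):
    C–C: 2 × 358 = 716
    C–H: 8 × 418 = 3344
    Σ(formed) = 4060 kJ
  ΔH_2 = 3741 − 4060 = −319 kJ
ΔH_1 − ΔH_2 = +95 kJ, so reaction 2 has the more negative ΔH; |ΔH_1 − ΔH_2| = 95 kJ.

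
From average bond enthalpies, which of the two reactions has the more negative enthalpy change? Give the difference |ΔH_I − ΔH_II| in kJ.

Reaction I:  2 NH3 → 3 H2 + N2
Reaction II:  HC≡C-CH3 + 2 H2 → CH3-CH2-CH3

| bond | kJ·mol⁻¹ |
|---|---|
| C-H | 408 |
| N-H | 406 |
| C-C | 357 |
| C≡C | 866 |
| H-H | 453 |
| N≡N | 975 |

Reaction I:
  Bonds broken (reactants):
    N-H: 6 × 406 = 2436
    Σ(broken) = 2436 kJ
  Bonds formed (products):
    H-H: 3 × 453 = 1359
    N≡N: 1 × 975 = 975
    Σ(formed) = 2334 kJ
  ΔH_I = 2436 − 2334 = +102 kJ
Reaction II:
  Bonds broken (reactants):
    C≡C: 1 × 866 = 866
    C-C: 1 × 357 = 357
    C-H: 4 × 408 = 1632
    H-H: 2 × 453 = 906
    Σ(broken) = 3761 kJ
  Bonds formed (products):
    C-C: 2 × 357 = 714
    C-H: 8 × 408 = 3264
    Σ(formed) = 3978 kJ
  ΔH_II = 3761 − 3978 = −217 kJ
ΔH_I − ΔH_II = +319 kJ, so reaction II has the more negative ΔH; |ΔH_I − ΔH_II| = 319 kJ.

Reaction II, by 319 kJ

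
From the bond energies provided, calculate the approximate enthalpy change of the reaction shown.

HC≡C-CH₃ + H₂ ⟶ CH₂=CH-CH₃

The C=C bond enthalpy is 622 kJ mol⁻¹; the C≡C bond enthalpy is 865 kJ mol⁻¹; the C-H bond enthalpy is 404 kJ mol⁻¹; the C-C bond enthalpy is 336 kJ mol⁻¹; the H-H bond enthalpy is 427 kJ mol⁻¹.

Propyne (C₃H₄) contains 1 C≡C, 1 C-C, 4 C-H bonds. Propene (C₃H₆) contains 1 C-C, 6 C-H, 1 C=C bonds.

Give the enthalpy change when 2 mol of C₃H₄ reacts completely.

ΔH = −276 kJ

Bonds broken (reactants):
  C≡C: 1 × 865 = 865
  C-C: 1 × 336 = 336
  C-H: 4 × 404 = 1616
  H-H: 1 × 427 = 427
  Σ(broken) = 3244 kJ
Bonds formed (products):
  C-C: 1 × 336 = 336
  C-H: 6 × 404 = 2424
  C=C: 1 × 622 = 622
  Σ(formed) = 3382 kJ
ΔH = Σ(broken) − Σ(formed) = 3244 − 3382 = −138 kJ
For 2× the reaction as written: 2 × (−138) = −276 kJ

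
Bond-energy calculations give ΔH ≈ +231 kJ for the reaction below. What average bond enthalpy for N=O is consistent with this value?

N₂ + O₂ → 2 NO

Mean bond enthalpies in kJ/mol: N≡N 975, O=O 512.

Let D be the N=O bond energy.
Σ(broken) = 1×975 + 1×512 = 1487
Σ(formed) = 2×D = 2D
ΔH = Σ(broken) − Σ(formed) = (1487) − (2D) = +1487 − 2D
Setting this equal to +231 kJ gives 2D = 1256, so D = 628 kJ/mol.

D(N=O) ≈ 628 kJ/mol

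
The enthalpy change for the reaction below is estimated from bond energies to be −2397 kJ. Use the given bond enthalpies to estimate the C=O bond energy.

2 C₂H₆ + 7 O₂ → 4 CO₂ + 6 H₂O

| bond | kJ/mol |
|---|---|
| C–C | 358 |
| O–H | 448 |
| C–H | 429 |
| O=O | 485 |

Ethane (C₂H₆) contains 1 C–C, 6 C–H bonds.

D(C=O) ≈ 785 kJ/mol

Let D be the C=O bond energy.
Σ(broken) = 2×358 + 12×429 + 7×485 = 9259
Σ(formed) = 8×D + 12×448 = 5376 + 8D
ΔH = Σ(broken) − Σ(formed) = (9259) − (5376 + 8D) = +3883 − 8D
Setting this equal to −2397 kJ gives 8D = 6280, so D = 785 kJ/mol.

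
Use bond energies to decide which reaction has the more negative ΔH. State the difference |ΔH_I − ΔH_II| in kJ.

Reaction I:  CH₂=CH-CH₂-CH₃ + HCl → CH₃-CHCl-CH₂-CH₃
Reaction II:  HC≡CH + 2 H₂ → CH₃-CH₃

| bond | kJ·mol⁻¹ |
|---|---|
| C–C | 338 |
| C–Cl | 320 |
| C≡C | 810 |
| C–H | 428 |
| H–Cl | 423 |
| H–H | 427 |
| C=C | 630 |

Reaction II, by 353 kJ

Reaction I:
  Bonds broken (reactants):
    C–C: 2 × 338 = 676
    C–H: 8 × 428 = 3424
    C=C: 1 × 630 = 630
    H–Cl: 1 × 423 = 423
    Σ(broken) = 5153 kJ
  Bonds formed (products):
    C–C: 3 × 338 = 1014
    C–Cl: 1 × 320 = 320
    C–H: 9 × 428 = 3852
    Σ(formed) = 5186 kJ
  ΔH_I = 5153 − 5186 = −33 kJ
Reaction II:
  Bonds broken (reactants):
    C≡C: 1 × 810 = 810
    C–H: 2 × 428 = 856
    H–H: 2 × 427 = 854
    Σ(broken) = 2520 kJ
  Bonds formed (products):
    C–C: 1 × 338 = 338
    C–H: 6 × 428 = 2568
    Σ(formed) = 2906 kJ
  ΔH_II = 2520 − 2906 = −386 kJ
ΔH_I − ΔH_II = +353 kJ, so reaction II has the more negative ΔH; |ΔH_I − ΔH_II| = 353 kJ.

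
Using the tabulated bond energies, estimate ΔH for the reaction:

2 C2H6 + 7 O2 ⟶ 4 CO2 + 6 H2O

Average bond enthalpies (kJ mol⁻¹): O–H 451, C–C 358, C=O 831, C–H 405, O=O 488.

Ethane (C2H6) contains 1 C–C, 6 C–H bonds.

Bonds broken (reactants):
  C–C: 2 × 358 = 716
  C–H: 12 × 405 = 4860
  O=O: 7 × 488 = 3416
  Σ(broken) = 8992 kJ
Bonds formed (products):
  C=O: 8 × 831 = 6648
  O–H: 12 × 451 = 5412
  Σ(formed) = 12060 kJ
ΔH = Σ(broken) − Σ(formed) = 8992 − 12060 = −3068 kJ

ΔH ≈ −3068 kJ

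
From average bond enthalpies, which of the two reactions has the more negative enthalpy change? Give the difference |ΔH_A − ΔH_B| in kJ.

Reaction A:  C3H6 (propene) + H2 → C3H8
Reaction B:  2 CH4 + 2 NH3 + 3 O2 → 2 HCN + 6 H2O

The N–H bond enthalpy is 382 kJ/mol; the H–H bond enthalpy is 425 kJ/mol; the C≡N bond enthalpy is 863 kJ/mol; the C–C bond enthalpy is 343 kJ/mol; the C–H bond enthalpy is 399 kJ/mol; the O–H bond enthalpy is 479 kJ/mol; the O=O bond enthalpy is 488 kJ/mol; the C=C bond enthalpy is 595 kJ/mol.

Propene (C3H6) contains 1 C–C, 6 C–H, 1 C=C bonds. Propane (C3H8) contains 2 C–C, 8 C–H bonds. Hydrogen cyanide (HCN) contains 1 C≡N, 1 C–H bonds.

Reaction A:
  Bonds broken (reactants):
    C–C: 1 × 343 = 343
    C–H: 6 × 399 = 2394
    C=C: 1 × 595 = 595
    H–H: 1 × 425 = 425
    Σ(broken) = 3757 kJ
  Bonds formed (products):
    C–C: 2 × 343 = 686
    C–H: 8 × 399 = 3192
    Σ(formed) = 3878 kJ
  ΔH_A = 3757 − 3878 = −121 kJ
Reaction B:
  Bonds broken (reactants):
    C–H: 8 × 399 = 3192
    N–H: 6 × 382 = 2292
    O=O: 3 × 488 = 1464
    Σ(broken) = 6948 kJ
  Bonds formed (products):
    C≡N: 2 × 863 = 1726
    C–H: 2 × 399 = 798
    O–H: 12 × 479 = 5748
    Σ(formed) = 8272 kJ
  ΔH_B = 6948 − 8272 = −1324 kJ
ΔH_A − ΔH_B = +1203 kJ, so reaction B has the more negative ΔH; |ΔH_A − ΔH_B| = 1203 kJ.

Reaction B, by 1203 kJ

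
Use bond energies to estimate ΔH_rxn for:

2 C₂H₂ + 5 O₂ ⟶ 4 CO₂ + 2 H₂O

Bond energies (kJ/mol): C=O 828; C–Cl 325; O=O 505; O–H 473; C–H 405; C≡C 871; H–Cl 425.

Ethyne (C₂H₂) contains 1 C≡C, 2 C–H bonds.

ΔH ≈ −2629 kJ

Bonds broken (reactants):
  C≡C: 2 × 871 = 1742
  C–H: 4 × 405 = 1620
  O=O: 5 × 505 = 2525
  Σ(broken) = 5887 kJ
Bonds formed (products):
  C=O: 8 × 828 = 6624
  O–H: 4 × 473 = 1892
  Σ(formed) = 8516 kJ
ΔH = Σ(broken) − Σ(formed) = 5887 − 8516 = −2629 kJ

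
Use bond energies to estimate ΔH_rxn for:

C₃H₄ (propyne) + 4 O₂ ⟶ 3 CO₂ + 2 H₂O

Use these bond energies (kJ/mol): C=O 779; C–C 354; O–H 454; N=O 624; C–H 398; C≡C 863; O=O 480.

ΔH ≈ −1761 kJ

Bonds broken (reactants):
  C≡C: 1 × 863 = 863
  C–C: 1 × 354 = 354
  C–H: 4 × 398 = 1592
  O=O: 4 × 480 = 1920
  Σ(broken) = 4729 kJ
Bonds formed (products):
  C=O: 6 × 779 = 4674
  O–H: 4 × 454 = 1816
  Σ(formed) = 6490 kJ
ΔH = Σ(broken) − Σ(formed) = 4729 − 6490 = −1761 kJ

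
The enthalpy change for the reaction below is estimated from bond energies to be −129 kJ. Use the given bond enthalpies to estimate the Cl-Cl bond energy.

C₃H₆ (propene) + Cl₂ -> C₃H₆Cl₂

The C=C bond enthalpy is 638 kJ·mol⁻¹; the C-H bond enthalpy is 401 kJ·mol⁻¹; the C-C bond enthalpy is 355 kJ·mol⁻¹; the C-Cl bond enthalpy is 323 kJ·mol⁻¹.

D(Cl-Cl) ≈ 234 kJ/mol

Let D be the Cl-Cl bond energy.
Σ(broken) = 1×355 + 6×401 + 1×638 + 1×D = 3399 + D
Σ(formed) = 2×355 + 2×323 + 6×401 = 3762
ΔH = Σ(broken) − Σ(formed) = (3399 + D) − (3762) = −363 + D
Setting this equal to −129 kJ gives D = 234 kJ/mol.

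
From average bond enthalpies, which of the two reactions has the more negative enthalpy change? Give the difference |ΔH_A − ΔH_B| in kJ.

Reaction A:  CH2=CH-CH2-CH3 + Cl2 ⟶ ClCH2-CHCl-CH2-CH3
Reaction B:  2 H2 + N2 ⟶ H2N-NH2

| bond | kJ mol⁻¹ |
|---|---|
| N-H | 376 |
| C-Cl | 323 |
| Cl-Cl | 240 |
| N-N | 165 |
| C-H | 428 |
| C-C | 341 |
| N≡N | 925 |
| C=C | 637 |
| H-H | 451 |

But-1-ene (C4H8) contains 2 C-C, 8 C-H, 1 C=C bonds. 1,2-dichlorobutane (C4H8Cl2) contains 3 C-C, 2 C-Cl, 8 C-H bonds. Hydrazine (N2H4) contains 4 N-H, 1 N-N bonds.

Reaction A, by 268 kJ

Reaction A:
  Bonds broken (reactants):
    C-C: 2 × 341 = 682
    C-H: 8 × 428 = 3424
    C=C: 1 × 637 = 637
    Cl-Cl: 1 × 240 = 240
    Σ(broken) = 4983 kJ
  Bonds formed (products):
    C-C: 3 × 341 = 1023
    C-Cl: 2 × 323 = 646
    C-H: 8 × 428 = 3424
    Σ(formed) = 5093 kJ
  ΔH_A = 4983 − 5093 = −110 kJ
Reaction B:
  Bonds broken (reactants):
    H-H: 2 × 451 = 902
    N≡N: 1 × 925 = 925
    Σ(broken) = 1827 kJ
  Bonds formed (products):
    N-H: 4 × 376 = 1504
    N-N: 1 × 165 = 165
    Σ(formed) = 1669 kJ
  ΔH_B = 1827 − 1669 = +158 kJ
ΔH_A − ΔH_B = −268 kJ, so reaction A has the more negative ΔH; |ΔH_A − ΔH_B| = 268 kJ.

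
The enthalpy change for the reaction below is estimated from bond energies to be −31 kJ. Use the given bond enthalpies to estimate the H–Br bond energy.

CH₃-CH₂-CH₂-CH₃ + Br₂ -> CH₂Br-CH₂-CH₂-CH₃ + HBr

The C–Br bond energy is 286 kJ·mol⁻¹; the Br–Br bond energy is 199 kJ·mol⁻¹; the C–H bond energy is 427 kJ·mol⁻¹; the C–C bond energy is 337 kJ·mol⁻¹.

D(H–Br) ≈ 371 kJ/mol

Let D be the H–Br bond energy.
Σ(broken) = 1×199 + 3×337 + 10×427 = 5480
Σ(formed) = 1×286 + 3×337 + 9×427 + 1×D = 5140 + D
ΔH = Σ(broken) − Σ(formed) = (5480) − (5140 + D) = +340 − D
Setting this equal to −31 kJ gives D = 371 kJ/mol.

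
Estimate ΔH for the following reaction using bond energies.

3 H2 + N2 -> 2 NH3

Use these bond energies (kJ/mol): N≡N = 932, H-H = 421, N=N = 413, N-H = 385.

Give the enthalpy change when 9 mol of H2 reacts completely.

ΔH = −345 kJ

Bonds broken (reactants):
  H-H: 3 × 421 = 1263
  N≡N: 1 × 932 = 932
  Σ(broken) = 2195 kJ
Bonds formed (products):
  N-H: 6 × 385 = 2310
  Σ(formed) = 2310 kJ
ΔH = Σ(broken) − Σ(formed) = 2195 − 2310 = −115 kJ
For 3× the reaction as written: 3 × (−115) = −345 kJ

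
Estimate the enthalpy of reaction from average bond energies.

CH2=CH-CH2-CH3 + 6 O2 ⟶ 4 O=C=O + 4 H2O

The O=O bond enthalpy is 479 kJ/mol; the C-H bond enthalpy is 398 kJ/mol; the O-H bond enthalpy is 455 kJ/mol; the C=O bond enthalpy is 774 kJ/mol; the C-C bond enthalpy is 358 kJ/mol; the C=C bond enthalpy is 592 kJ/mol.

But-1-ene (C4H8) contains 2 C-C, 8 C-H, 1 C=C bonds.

ΔH ≈ −2466 kJ

Bonds broken (reactants):
  C-C: 2 × 358 = 716
  C-H: 8 × 398 = 3184
  C=C: 1 × 592 = 592
  O=O: 6 × 479 = 2874
  Σ(broken) = 7366 kJ
Bonds formed (products):
  C=O: 8 × 774 = 6192
  O-H: 8 × 455 = 3640
  Σ(formed) = 9832 kJ
ΔH = Σ(broken) − Σ(formed) = 7366 − 9832 = −2466 kJ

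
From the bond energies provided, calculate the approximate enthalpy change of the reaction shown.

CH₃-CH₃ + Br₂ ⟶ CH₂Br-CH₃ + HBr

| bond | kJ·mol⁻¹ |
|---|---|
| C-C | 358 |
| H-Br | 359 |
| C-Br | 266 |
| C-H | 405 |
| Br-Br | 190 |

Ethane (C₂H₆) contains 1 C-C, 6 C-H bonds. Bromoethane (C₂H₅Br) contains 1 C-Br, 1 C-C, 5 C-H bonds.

ΔH ≈ −30 kJ

Bonds broken (reactants):
  Br-Br: 1 × 190 = 190
  C-C: 1 × 358 = 358
  C-H: 6 × 405 = 2430
  Σ(broken) = 2978 kJ
Bonds formed (products):
  C-Br: 1 × 266 = 266
  C-C: 1 × 358 = 358
  C-H: 5 × 405 = 2025
  H-Br: 1 × 359 = 359
  Σ(formed) = 3008 kJ
ΔH = Σ(broken) − Σ(formed) = 2978 − 3008 = −30 kJ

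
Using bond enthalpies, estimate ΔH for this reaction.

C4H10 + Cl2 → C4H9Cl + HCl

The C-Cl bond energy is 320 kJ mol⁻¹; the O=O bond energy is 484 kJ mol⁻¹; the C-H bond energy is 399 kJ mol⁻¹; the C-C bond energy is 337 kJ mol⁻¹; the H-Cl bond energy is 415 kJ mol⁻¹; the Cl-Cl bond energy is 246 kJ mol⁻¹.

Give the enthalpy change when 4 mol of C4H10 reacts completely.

ΔH = −360 kJ

Bonds broken (reactants):
  C-C: 3 × 337 = 1011
  C-H: 10 × 399 = 3990
  Cl-Cl: 1 × 246 = 246
  Σ(broken) = 5247 kJ
Bonds formed (products):
  C-C: 3 × 337 = 1011
  C-Cl: 1 × 320 = 320
  C-H: 9 × 399 = 3591
  H-Cl: 1 × 415 = 415
  Σ(formed) = 5337 kJ
ΔH = Σ(broken) − Σ(formed) = 5247 − 5337 = −90 kJ
For 4× the reaction as written: 4 × (−90) = −360 kJ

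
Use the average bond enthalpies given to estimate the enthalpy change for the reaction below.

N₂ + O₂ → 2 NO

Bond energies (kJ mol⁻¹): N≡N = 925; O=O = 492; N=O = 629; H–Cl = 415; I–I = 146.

Bonds broken (reactants):
  N≡N: 1 × 925 = 925
  O=O: 1 × 492 = 492
  Σ(broken) = 1417 kJ
Bonds formed (products):
  N=O: 2 × 629 = 1258
  Σ(formed) = 1258 kJ
ΔH = Σ(broken) − Σ(formed) = 1417 − 1258 = +159 kJ

ΔH ≈ +159 kJ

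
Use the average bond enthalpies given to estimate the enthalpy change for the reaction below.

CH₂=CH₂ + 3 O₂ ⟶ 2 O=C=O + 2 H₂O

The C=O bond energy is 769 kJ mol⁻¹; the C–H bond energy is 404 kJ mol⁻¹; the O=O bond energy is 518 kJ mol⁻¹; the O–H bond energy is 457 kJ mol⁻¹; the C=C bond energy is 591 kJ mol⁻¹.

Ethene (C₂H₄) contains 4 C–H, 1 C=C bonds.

Bonds broken (reactants):
  C–H: 4 × 404 = 1616
  C=C: 1 × 591 = 591
  O=O: 3 × 518 = 1554
  Σ(broken) = 3761 kJ
Bonds formed (products):
  C=O: 4 × 769 = 3076
  O–H: 4 × 457 = 1828
  Σ(formed) = 4904 kJ
ΔH = Σ(broken) − Σ(formed) = 3761 − 4904 = −1143 kJ

ΔH ≈ −1143 kJ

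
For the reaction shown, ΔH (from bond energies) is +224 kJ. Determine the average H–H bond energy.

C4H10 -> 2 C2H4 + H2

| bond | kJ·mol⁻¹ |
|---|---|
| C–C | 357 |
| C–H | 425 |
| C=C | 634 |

D(H–H) ≈ 429 kJ/mol

Let D be the H–H bond energy.
Σ(broken) = 3×357 + 10×425 = 5321
Σ(formed) = 8×425 + 2×634 + 1×D = 4668 + D
ΔH = Σ(broken) − Σ(formed) = (5321) − (4668 + D) = +653 − D
Setting this equal to +224 kJ gives D = 429 kJ/mol.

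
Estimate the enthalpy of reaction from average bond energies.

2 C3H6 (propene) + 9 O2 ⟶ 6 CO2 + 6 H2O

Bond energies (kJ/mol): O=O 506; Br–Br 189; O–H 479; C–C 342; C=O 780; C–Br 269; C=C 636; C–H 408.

Bonds broken (reactants):
  C–C: 2 × 342 = 684
  C–H: 12 × 408 = 4896
  C=C: 2 × 636 = 1272
  O=O: 9 × 506 = 4554
  Σ(broken) = 11406 kJ
Bonds formed (products):
  C=O: 12 × 780 = 9360
  O–H: 12 × 479 = 5748
  Σ(formed) = 15108 kJ
ΔH = Σ(broken) − Σ(formed) = 11406 − 15108 = −3702 kJ

ΔH ≈ −3702 kJ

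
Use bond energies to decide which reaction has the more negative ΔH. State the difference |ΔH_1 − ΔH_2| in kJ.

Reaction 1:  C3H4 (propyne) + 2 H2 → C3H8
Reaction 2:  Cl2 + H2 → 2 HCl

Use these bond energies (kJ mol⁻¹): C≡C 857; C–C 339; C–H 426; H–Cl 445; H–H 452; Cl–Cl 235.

Reaction 1, by 79 kJ

Reaction 1:
  Bonds broken (reactants):
    C≡C: 1 × 857 = 857
    C–C: 1 × 339 = 339
    C–H: 4 × 426 = 1704
    H–H: 2 × 452 = 904
    Σ(broken) = 3804 kJ
  Bonds formed (products):
    C–C: 2 × 339 = 678
    C–H: 8 × 426 = 3408
    Σ(formed) = 4086 kJ
  ΔH_1 = 3804 − 4086 = −282 kJ
Reaction 2:
  Bonds broken (reactants):
    Cl–Cl: 1 × 235 = 235
    H–H: 1 × 452 = 452
    Σ(broken) = 687 kJ
  Bonds formed (products):
    H–Cl: 2 × 445 = 890
    Σ(formed) = 890 kJ
  ΔH_2 = 687 − 890 = −203 kJ
ΔH_1 − ΔH_2 = −79 kJ, so reaction 1 has the more negative ΔH; |ΔH_1 − ΔH_2| = 79 kJ.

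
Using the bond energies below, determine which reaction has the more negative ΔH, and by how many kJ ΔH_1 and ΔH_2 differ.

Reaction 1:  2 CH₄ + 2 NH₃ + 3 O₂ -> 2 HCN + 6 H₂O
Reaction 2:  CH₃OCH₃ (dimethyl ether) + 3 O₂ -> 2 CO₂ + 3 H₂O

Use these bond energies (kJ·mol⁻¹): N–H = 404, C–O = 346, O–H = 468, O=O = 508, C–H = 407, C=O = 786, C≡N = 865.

Reaction 1:
  Bonds broken (reactants):
    C–H: 8 × 407 = 3256
    N–H: 6 × 404 = 2424
    O=O: 3 × 508 = 1524
    Σ(broken) = 7204 kJ
  Bonds formed (products):
    C≡N: 2 × 865 = 1730
    C–H: 2 × 407 = 814
    O–H: 12 × 468 = 5616
    Σ(formed) = 8160 kJ
  ΔH_1 = 7204 − 8160 = −956 kJ
Reaction 2:
  Bonds broken (reactants):
    C–H: 6 × 407 = 2442
    C–O: 2 × 346 = 692
    O=O: 3 × 508 = 1524
    Σ(broken) = 4658 kJ
  Bonds formed (products):
    C=O: 4 × 786 = 3144
    O–H: 6 × 468 = 2808
    Σ(formed) = 5952 kJ
  ΔH_2 = 4658 − 5952 = −1294 kJ
ΔH_1 − ΔH_2 = +338 kJ, so reaction 2 has the more negative ΔH; |ΔH_1 − ΔH_2| = 338 kJ.

Reaction 2, by 338 kJ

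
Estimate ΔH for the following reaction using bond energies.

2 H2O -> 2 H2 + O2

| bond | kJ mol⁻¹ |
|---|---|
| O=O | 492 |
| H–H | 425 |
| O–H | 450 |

ΔH ≈ +458 kJ

Bonds broken (reactants):
  O–H: 4 × 450 = 1800
  Σ(broken) = 1800 kJ
Bonds formed (products):
  H–H: 2 × 425 = 850
  O=O: 1 × 492 = 492
  Σ(formed) = 1342 kJ
ΔH = Σ(broken) − Σ(formed) = 1800 − 1342 = +458 kJ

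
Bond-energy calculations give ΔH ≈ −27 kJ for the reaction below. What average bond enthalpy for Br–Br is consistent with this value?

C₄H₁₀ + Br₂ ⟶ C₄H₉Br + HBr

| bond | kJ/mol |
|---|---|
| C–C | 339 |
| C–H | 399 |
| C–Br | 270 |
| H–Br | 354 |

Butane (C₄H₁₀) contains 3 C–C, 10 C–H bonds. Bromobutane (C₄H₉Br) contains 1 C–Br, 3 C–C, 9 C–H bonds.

Let D be the Br–Br bond energy.
Σ(broken) = 1×D + 3×339 + 10×399 = 5007 + D
Σ(formed) = 1×270 + 3×339 + 9×399 + 1×354 = 5232
ΔH = Σ(broken) − Σ(formed) = (5007 + D) − (5232) = −225 + D
Setting this equal to −27 kJ gives D = 198 kJ/mol.

D(Br–Br) ≈ 198 kJ/mol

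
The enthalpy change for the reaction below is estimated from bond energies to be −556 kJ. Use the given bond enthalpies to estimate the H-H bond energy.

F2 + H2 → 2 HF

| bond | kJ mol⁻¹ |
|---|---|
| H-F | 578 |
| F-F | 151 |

D(H-H) ≈ 449 kJ/mol

Let D be the H-H bond energy.
Σ(broken) = 1×151 + 1×D = 151 + D
Σ(formed) = 2×578 = 1156
ΔH = Σ(broken) − Σ(formed) = (151 + D) − (1156) = −1005 + D
Setting this equal to −556 kJ gives D = 449 kJ/mol.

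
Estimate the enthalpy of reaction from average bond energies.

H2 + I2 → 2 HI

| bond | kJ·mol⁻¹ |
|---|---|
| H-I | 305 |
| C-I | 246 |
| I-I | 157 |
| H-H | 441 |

Bonds broken (reactants):
  H-H: 1 × 441 = 441
  I-I: 1 × 157 = 157
  Σ(broken) = 598 kJ
Bonds formed (products):
  H-I: 2 × 305 = 610
  Σ(formed) = 610 kJ
ΔH = Σ(broken) − Σ(formed) = 598 − 610 = −12 kJ

ΔH ≈ −12 kJ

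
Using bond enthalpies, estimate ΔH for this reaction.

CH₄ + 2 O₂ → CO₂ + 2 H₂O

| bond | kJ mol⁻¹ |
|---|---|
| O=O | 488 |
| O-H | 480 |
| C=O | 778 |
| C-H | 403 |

Bonds broken (reactants):
  C-H: 4 × 403 = 1612
  O=O: 2 × 488 = 976
  Σ(broken) = 2588 kJ
Bonds formed (products):
  C=O: 2 × 778 = 1556
  O-H: 4 × 480 = 1920
  Σ(formed) = 3476 kJ
ΔH = Σ(broken) − Σ(formed) = 2588 − 3476 = −888 kJ

ΔH ≈ −888 kJ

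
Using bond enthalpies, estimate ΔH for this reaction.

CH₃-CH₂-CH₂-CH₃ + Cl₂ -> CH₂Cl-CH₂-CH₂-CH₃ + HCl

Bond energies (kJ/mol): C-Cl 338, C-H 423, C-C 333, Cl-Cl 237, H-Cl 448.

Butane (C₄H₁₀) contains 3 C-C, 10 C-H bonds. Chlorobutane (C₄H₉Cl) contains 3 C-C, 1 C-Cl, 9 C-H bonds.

ΔH ≈ −126 kJ

Bonds broken (reactants):
  C-C: 3 × 333 = 999
  C-H: 10 × 423 = 4230
  Cl-Cl: 1 × 237 = 237
  Σ(broken) = 5466 kJ
Bonds formed (products):
  C-C: 3 × 333 = 999
  C-Cl: 1 × 338 = 338
  C-H: 9 × 423 = 3807
  H-Cl: 1 × 448 = 448
  Σ(formed) = 5592 kJ
ΔH = Σ(broken) − Σ(formed) = 5466 − 5592 = −126 kJ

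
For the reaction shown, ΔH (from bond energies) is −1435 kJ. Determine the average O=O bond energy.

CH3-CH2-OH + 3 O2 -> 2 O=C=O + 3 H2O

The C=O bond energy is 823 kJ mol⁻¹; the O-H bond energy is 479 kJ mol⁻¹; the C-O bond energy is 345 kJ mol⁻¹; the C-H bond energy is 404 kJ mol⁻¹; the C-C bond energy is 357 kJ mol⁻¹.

Let D be the O=O bond energy.
Σ(broken) = 1×357 + 5×404 + 1×345 + 1×479 + 3×D = 3201 + 3D
Σ(formed) = 4×823 + 6×479 = 6166
ΔH = Σ(broken) − Σ(formed) = (3201 + 3D) − (6166) = −2965 + 3D
Setting this equal to −1435 kJ gives 3D = 1530, so D = 510 kJ/mol.

D(O=O) ≈ 510 kJ/mol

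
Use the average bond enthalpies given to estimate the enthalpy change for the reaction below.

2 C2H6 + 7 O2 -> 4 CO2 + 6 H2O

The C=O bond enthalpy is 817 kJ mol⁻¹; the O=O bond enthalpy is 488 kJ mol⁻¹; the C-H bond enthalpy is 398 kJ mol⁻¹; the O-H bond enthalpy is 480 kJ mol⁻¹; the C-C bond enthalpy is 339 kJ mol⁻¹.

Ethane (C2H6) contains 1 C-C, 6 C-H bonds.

Bonds broken (reactants):
  C-C: 2 × 339 = 678
  C-H: 12 × 398 = 4776
  O=O: 7 × 488 = 3416
  Σ(broken) = 8870 kJ
Bonds formed (products):
  C=O: 8 × 817 = 6536
  O-H: 12 × 480 = 5760
  Σ(formed) = 12296 kJ
ΔH = Σ(broken) − Σ(formed) = 8870 − 12296 = −3426 kJ

ΔH ≈ −3426 kJ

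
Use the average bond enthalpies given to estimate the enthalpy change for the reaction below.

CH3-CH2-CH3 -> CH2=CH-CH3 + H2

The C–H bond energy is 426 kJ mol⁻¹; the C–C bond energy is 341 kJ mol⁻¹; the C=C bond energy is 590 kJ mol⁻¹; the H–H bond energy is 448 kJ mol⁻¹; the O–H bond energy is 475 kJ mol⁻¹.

ΔH ≈ +155 kJ

Bonds broken (reactants):
  C–C: 2 × 341 = 682
  C–H: 8 × 426 = 3408
  Σ(broken) = 4090 kJ
Bonds formed (products):
  C–C: 1 × 341 = 341
  C–H: 6 × 426 = 2556
  C=C: 1 × 590 = 590
  H–H: 1 × 448 = 448
  Σ(formed) = 3935 kJ
ΔH = Σ(broken) − Σ(formed) = 4090 − 3935 = +155 kJ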